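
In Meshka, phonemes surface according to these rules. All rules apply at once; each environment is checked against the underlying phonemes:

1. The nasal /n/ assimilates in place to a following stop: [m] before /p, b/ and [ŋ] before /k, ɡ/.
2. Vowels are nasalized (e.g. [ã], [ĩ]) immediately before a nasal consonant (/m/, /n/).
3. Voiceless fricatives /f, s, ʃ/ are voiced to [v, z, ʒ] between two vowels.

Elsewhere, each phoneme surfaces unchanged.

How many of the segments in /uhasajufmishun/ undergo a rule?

2

Segments that undergo a rule: /s/ → [z] (rule 3); /u/ → [ũ] (rule 2).
All other segments surface unchanged.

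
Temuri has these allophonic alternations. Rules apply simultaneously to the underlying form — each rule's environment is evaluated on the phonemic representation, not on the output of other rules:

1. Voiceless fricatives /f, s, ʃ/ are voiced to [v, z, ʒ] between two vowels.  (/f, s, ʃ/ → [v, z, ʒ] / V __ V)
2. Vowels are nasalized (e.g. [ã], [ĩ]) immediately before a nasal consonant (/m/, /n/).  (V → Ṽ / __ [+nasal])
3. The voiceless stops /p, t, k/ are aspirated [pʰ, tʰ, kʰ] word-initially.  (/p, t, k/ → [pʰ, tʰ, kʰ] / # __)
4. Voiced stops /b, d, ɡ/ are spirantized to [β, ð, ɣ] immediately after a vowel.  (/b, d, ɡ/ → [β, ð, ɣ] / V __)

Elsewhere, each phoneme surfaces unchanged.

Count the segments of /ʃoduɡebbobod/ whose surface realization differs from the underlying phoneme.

5

Segments that undergo a rule: /d/ → [ð] (rule 4); /ɡ/ → [ɣ] (rule 4); /b/ → [β] (rule 4); /b/ → [β] (rule 4); /d/ → [ð] (rule 4).
All other segments surface unchanged.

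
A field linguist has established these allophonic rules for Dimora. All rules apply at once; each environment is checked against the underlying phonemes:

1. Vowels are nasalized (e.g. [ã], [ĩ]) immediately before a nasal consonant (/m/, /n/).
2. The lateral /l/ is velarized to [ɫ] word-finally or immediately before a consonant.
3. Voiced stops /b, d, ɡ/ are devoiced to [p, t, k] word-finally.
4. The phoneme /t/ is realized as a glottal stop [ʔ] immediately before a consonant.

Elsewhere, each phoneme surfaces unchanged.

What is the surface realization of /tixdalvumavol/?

[tixdaɫvũmavoɫ]

/t/ (word-initial): rule 4 targets it, but not immediately before a consonant → unchanged [t].
/i/ (between /t/ and /x/) fails the environment for rule 1, so it stays [i].
/x/ (between /i/ and /d/): no rule targets it → [x].
/d/ — between /x/ and /a/; rule 3 does not apply here → [d].
/a/ (between /d/ and /l/) fails the environment for rule 1, so it stays [a].
/l/ — between /a/ and /v/, word-finally or immediately before a consonant — surfaces as [ɫ] (rule 2).
/v/ — not in any rule's target class → [v].
/u/ (between /v/ and /m/): before a nasal consonant, so rule 1 applies → [ũ].
/m/ stays [m].
/a/ (between /m/ and /v/): rule 1 targets it, but not before a nasal consonant → unchanged [a].
/v/ (between /a/ and /o/) is unaffected → [v].
/o/ (between /v/ and /l/) is in the target of rule 1 but the environment (before a nasal consonant) is not met → [o].
/l/ — word-final, word-finally or immediately before a consonant — surfaces as [ɫ] (rule 2).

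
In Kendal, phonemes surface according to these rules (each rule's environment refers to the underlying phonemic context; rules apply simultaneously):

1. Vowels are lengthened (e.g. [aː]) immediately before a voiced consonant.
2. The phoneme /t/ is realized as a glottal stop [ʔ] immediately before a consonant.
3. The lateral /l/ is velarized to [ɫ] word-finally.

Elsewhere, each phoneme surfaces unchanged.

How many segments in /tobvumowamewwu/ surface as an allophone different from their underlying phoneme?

5

Segments that undergo a rule: /o/ → [oː] (rule 1); /u/ → [uː] (rule 1); /o/ → [oː] (rule 1); /a/ → [aː] (rule 1); /e/ → [eː] (rule 1).
All other segments surface unchanged.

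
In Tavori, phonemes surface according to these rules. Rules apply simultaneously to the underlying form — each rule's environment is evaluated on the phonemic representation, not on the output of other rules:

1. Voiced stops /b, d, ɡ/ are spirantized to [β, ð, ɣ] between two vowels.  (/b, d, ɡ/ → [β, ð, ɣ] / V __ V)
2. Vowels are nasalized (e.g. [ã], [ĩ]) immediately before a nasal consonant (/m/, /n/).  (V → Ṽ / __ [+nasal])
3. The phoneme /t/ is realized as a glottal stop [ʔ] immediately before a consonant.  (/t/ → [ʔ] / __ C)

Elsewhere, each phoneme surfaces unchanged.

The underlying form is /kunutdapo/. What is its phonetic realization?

[kũnuʔdapo]

/k/ (word-initial): no rule targets it → [k].
/u/ (between /k/ and /n/) occurs before a nasal consonant → [ũ] by rule 2.
/n/ stays [n].
/u/ (between /n/ and /t/): rule 2 targets it, but not before a nasal consonant → unchanged [u].
/t/ meets the environment for rule 3 (immediately before a consonant) → [ʔ].
/d/ (between /t/ and /a/): rule 1 targets it, but not between two vowels → unchanged [d].
/a/ (between /d/ and /p/) is in the target of rule 2 but the environment (before a nasal consonant) is not met → [a].
/p/ — not in any rule's target class → [p].
/o/ (word-final): rule 2 targets it, but not before a nasal consonant → unchanged [o].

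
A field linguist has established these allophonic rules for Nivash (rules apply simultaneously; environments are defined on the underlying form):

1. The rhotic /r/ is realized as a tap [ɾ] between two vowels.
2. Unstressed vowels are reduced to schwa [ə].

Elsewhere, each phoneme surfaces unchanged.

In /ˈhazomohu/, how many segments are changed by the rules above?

3

Segments that undergo a rule: /o/ → [ə] (rule 2); /o/ → [ə] (rule 2); /u/ → [ə] (rule 2).
All other segments surface unchanged.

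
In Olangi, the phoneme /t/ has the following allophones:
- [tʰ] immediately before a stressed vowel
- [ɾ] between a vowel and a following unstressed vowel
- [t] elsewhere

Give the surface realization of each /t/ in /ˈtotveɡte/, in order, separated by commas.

Occurrence 1 (position 1): immediately before a stressed vowel → [tʰ].
Occurrence 2 (position 3): no conditioning environment matches → elsewhere allophone [t].
Occurrence 3 (position 7): no conditioning environment matches → elsewhere allophone [t].

[tʰ], [t], [t]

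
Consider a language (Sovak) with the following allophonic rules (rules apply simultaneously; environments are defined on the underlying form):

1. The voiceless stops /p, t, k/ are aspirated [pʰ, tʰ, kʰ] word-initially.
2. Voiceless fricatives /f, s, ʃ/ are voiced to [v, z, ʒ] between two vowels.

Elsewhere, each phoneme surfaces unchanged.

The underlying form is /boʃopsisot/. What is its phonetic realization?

[boʒopsizot]

Rule 2 applies to /ʃ/ (between /o/ and /o/: between two vowels) → [ʒ].
/p/ (between /o/ and /s/) is in the target of rule 1 but the environment (word-initially) is not met → [p].
/s/ — between /p/ and /i/; rule 2 does not apply here → [s].
/s/ (between /i/ and /o/): between two vowels, so rule 2 applies → [z].
/t/ (word-final) is in the target of rule 1 but the environment (word-initially) is not met → [t].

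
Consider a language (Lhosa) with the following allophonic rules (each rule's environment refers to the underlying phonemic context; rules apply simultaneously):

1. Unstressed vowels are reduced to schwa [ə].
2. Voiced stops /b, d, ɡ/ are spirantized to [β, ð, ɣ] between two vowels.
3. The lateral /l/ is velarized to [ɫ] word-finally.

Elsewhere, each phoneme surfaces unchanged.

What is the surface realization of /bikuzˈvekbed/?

/b/ (word-initial): rule 2 targets it, but not between two vowels → unchanged [b].
/i/ (between /b/ and /k/) occurs in an unstressed syllable → [ə] by rule 1.
/u/ — between /k/ and /z/, in an unstressed syllable — surfaces as [ə] (rule 1).
/e/ — between /v/ and /k/; rule 1 does not apply here → [e].
/b/ — between /k/ and /e/; rule 2 does not apply here → [b].
/e/ — between /b/ and /d/, in an unstressed syllable — surfaces as [ə] (rule 1).
/d/ (word-final) fails the environment for rule 2, so it stays [d].

[bəkəzˈvekbəd]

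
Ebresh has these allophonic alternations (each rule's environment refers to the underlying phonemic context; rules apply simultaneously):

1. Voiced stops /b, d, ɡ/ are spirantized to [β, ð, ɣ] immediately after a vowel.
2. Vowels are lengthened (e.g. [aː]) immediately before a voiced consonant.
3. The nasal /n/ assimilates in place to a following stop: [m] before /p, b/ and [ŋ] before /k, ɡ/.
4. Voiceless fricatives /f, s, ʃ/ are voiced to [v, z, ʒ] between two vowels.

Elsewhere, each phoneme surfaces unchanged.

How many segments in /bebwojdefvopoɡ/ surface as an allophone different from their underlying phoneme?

Segments that undergo a rule: /e/ → [eː] (rule 2); /b/ → [β] (rule 1); /o/ → [oː] (rule 2); /o/ → [oː] (rule 2); /ɡ/ → [ɣ] (rule 1).
All other segments surface unchanged.

5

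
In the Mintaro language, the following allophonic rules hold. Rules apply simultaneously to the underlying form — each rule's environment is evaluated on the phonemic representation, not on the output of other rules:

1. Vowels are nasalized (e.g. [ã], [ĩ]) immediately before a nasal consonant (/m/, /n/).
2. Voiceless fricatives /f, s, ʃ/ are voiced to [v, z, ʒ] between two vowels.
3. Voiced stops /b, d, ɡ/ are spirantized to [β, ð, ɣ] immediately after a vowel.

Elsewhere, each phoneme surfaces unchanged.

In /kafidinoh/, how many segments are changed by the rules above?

3

Segments that undergo a rule: /f/ → [v] (rule 2); /d/ → [ð] (rule 3); /i/ → [ĩ] (rule 1).
All other segments surface unchanged.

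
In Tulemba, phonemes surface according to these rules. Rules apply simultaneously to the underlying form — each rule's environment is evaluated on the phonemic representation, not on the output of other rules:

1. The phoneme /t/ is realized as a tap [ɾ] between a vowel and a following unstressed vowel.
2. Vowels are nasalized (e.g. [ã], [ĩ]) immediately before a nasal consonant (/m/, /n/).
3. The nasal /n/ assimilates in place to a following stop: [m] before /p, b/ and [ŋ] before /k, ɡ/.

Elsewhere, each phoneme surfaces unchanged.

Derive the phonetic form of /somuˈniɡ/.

[sõmũˈniɡ]

/s/ — not in any rule's target class → [s].
/o/ (between /s/ and /m/) occurs before a nasal consonant → [õ] by rule 2.
/m/ — not in any rule's target class → [m].
/u/ (between /m/ and /n/): before a nasal consonant, so rule 2 applies → [ũ].
/n/ — between /u/ and /i/; rule 3 does not apply here → [n].
/i/ (between /n/ and /ɡ/): rule 2 targets it, but not before a nasal consonant → unchanged [i].
/ɡ/ stays [ɡ].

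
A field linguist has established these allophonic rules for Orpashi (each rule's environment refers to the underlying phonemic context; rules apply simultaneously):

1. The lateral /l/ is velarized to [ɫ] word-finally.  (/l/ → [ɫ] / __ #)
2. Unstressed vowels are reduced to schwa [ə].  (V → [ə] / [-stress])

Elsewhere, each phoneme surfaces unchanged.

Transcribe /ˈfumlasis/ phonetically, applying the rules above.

/f/ — not in any rule's target class → [f].
/u/ (between /f/ and /m/) is in the target of rule 2 but the environment (in an unstressed syllable) is not met → [u].
/m/ (between /u/ and /l/) is unaffected → [m].
/l/ (between /m/ and /a/) is in the target of rule 1 but the environment (word-finally) is not met → [l].
Rule 2 applies to /a/ (between /l/ and /s/: in an unstressed syllable) → [ə].
/s/ — not in any rule's target class → [s].
Rule 2 applies to /i/ (between /s/ and /s/: in an unstressed syllable) → [ə].
/s/ (word-final): no rule targets it → [s].

[ˈfumləsəs]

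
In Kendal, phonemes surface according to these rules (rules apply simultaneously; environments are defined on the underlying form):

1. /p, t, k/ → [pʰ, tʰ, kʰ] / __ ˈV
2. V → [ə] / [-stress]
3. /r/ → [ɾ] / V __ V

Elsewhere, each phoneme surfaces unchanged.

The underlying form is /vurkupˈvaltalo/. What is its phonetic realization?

[vərkəpˈvaltələ]

/u/ meets the environment for rule 2 (in an unstressed syllable) → [ə].
/r/ (between /u/ and /k/) fails the environment for rule 3, so it stays [r].
/k/ (between /r/ and /u/): rule 1 targets it, but not immediately before a stressed vowel → unchanged [k].
/u/ (between /k/ and /p/): in an unstressed syllable, so rule 2 applies → [ə].
/p/ (between /u/ and /v/): rule 1 targets it, but not immediately before a stressed vowel → unchanged [p].
/a/ (between /v/ and /l/) is in the target of rule 2 but the environment (in an unstressed syllable) is not met → [a].
/t/ (between /l/ and /a/) is in the target of rule 1 but the environment (immediately before a stressed vowel) is not met → [t].
/a/ (between /t/ and /l/) occurs in an unstressed syllable → [ə] by rule 2.
/o/ (word-final): in an unstressed syllable, so rule 2 applies → [ə].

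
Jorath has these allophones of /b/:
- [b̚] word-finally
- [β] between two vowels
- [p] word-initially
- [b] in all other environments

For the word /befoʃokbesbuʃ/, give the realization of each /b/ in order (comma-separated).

[p], [b], [b]

Occurrence 1 (position 1): word-initially → [p].
Occurrence 2 (position 8): no conditioning environment matches → elsewhere allophone [b].
Occurrence 3 (position 11): no conditioning environment matches → elsewhere allophone [b].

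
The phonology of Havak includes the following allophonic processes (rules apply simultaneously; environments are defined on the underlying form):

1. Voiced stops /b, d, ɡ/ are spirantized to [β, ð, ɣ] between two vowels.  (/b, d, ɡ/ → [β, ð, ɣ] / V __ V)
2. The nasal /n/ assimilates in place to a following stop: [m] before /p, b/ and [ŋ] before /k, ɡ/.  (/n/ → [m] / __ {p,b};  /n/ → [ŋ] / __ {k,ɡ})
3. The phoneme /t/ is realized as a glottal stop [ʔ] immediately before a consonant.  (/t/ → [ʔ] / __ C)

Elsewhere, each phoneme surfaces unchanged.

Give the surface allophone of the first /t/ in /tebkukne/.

[t]

/t/ (word-initial) is in the target of rule 3 but the environment (immediately before a consonant) is not met → [t].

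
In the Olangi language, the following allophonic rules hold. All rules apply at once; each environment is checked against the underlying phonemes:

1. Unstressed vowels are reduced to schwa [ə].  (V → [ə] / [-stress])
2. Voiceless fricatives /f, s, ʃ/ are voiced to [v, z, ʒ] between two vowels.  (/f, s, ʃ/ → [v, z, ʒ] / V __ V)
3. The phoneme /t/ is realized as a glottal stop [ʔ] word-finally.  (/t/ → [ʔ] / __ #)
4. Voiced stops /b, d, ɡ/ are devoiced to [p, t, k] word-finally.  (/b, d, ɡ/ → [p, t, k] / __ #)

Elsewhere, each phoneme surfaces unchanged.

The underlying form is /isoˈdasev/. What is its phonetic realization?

/i/ (word-initial): in an unstressed syllable, so rule 1 applies → [ə].
/s/ meets the environment for rule 2 (between two vowels) → [z].
/o/ (between /s/ and /d/): in an unstressed syllable, so rule 1 applies → [ə].
/d/ (between /o/ and /a/): rule 4 targets it, but not word-finally → unchanged [d].
/a/ (between /d/ and /s/) is in the target of rule 1 but the environment (in an unstressed syllable) is not met → [a].
/s/ (between /a/ and /e/) occurs between two vowels → [z] by rule 2.
/e/ (between /s/ and /v/): in an unstressed syllable, so rule 1 applies → [ə].
/v/ stays [v].

[əzəˈdazəv]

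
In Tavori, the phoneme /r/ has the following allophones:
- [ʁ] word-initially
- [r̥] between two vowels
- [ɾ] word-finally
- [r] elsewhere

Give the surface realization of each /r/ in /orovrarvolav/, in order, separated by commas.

[r̥], [r], [r]

Occurrence 1 (position 2): between two vowels → [r̥].
Occurrence 2 (position 5): no conditioning environment matches → elsewhere allophone [r].
Occurrence 3 (position 7): no conditioning environment matches → elsewhere allophone [r].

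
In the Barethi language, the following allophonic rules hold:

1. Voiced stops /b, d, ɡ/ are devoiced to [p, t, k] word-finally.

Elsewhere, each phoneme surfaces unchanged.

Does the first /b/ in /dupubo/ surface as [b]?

/b/ (between /u/ and /o/): rule 1 targets it, but not word-finally → unchanged [b].
The actual realization is [b], which matches [b].

Yes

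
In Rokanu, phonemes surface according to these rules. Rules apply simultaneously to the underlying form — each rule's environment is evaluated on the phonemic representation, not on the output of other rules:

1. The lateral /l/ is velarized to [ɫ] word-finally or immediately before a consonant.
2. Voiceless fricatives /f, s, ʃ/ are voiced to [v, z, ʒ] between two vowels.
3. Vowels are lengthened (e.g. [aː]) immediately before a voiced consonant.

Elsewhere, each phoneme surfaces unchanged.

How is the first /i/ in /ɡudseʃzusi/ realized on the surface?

/i/ (word-final): rule 3 targets it, but not before a voiced consonant → unchanged [i].

[i]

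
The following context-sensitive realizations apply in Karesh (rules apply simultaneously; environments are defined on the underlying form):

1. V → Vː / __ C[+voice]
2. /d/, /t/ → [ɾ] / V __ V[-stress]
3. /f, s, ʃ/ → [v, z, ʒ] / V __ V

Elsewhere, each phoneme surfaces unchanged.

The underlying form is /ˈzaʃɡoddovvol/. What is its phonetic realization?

[ˈzaʃɡoːddoːvvoːl]

/a/ (between /z/ and /ʃ/) fails the environment for rule 1, so it stays [a].
/ʃ/ (between /a/ and /ɡ/) is in the target of rule 3 but the environment (between two vowels) is not met → [ʃ].
/o/ (between /ɡ/ and /d/) occurs before a voiced consonant → [oː] by rule 1.
/d/ (between /o/ and /d/) fails the environment for rule 2, so it stays [d].
/d/ (between /d/ and /o/): rule 2 targets it, but not between a vowel and a following unstressed vowel → unchanged [d].
/o/ (between /d/ and /v/) occurs before a voiced consonant → [oː] by rule 1.
Rule 1 applies to /o/ (between /v/ and /l/: before a voiced consonant) → [oː].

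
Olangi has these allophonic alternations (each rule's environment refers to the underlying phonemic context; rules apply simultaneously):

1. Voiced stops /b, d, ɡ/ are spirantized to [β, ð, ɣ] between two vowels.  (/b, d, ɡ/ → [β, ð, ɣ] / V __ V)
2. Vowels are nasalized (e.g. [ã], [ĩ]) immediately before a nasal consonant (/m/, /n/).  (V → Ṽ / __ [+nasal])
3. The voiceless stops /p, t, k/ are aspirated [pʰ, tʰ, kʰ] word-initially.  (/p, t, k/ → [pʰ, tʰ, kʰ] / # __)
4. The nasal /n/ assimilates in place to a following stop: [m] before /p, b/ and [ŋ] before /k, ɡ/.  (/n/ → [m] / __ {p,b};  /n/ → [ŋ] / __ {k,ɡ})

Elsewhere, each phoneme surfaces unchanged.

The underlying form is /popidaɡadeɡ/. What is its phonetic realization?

/p/ (word-initial): word-initially, so rule 3 applies → [pʰ].
/o/ — between /p/ and /p/; rule 2 does not apply here → [o].
/p/ (between /o/ and /i/) fails the environment for rule 3, so it stays [p].
/i/ — between /p/ and /d/; rule 2 does not apply here → [i].
/d/ — between /i/ and /a/, between two vowels — surfaces as [ð] (rule 1).
/a/ (between /d/ and /ɡ/) fails the environment for rule 2, so it stays [a].
/ɡ/ — between /a/ and /a/, between two vowels — surfaces as [ɣ] (rule 1).
/a/ (between /ɡ/ and /d/) fails the environment for rule 2, so it stays [a].
/d/ (between /a/ and /e/) occurs between two vowels → [ð] by rule 1.
/e/ (between /d/ and /ɡ/) is in the target of rule 2 but the environment (before a nasal consonant) is not met → [e].
/ɡ/ (word-final): rule 1 targets it, but not between two vowels → unchanged [ɡ].

[pʰopiðaɣaðeɡ]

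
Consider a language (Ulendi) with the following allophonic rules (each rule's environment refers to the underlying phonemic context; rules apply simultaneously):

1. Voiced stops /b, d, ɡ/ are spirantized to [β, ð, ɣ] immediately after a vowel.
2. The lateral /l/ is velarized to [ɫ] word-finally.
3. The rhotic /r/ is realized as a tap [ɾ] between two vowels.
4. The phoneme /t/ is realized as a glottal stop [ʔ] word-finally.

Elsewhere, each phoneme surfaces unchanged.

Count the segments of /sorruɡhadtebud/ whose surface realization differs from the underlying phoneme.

Segments that undergo a rule: /ɡ/ → [ɣ] (rule 1); /d/ → [ð] (rule 1); /b/ → [β] (rule 1); /d/ → [ð] (rule 1).
All other segments surface unchanged.

4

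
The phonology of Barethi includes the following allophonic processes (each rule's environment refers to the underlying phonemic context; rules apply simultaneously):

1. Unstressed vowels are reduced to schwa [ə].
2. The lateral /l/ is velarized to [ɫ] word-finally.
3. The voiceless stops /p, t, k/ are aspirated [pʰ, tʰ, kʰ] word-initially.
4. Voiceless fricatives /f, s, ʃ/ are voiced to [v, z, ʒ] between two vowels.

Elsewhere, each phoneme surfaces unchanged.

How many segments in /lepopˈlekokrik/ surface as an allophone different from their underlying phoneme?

4

Segments that undergo a rule: /e/ → [ə] (rule 1); /o/ → [ə] (rule 1); /o/ → [ə] (rule 1); /i/ → [ə] (rule 1).
All other segments surface unchanged.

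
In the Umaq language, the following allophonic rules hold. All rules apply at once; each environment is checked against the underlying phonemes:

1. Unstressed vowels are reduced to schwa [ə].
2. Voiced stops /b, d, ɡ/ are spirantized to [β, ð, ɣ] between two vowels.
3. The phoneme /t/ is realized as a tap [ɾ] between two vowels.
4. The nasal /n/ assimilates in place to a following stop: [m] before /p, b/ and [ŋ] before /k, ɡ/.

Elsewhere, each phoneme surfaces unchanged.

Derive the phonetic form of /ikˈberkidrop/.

/i/ (word-initial): in an unstressed syllable, so rule 1 applies → [ə].
/k/ (between /i/ and /b/): no rule targets it → [k].
/b/ (between /k/ and /e/): rule 2 targets it, but not between two vowels → unchanged [b].
/e/ (between /b/ and /r/) fails the environment for rule 1, so it stays [e].
/r/ (between /e/ and /k/): no rule targets it → [r].
/k/ (between /r/ and /i/) is unaffected → [k].
Rule 1 applies to /i/ (between /k/ and /d/: in an unstressed syllable) → [ə].
/d/ — between /i/ and /r/; rule 2 does not apply here → [d].
/r/ stays [r].
/o/ (between /r/ and /p/): in an unstressed syllable, so rule 1 applies → [ə].
/p/ stays [p].

[əkˈberkədrəp]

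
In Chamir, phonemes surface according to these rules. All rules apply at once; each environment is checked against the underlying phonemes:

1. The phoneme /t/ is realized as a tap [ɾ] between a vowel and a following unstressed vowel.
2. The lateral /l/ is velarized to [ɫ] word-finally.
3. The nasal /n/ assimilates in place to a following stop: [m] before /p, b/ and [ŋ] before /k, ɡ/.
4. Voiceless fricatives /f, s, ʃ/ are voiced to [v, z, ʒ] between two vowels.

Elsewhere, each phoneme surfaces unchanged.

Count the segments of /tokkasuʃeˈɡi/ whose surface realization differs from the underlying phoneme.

2

Segments that undergo a rule: /s/ → [z] (rule 4); /ʃ/ → [ʒ] (rule 4).
All other segments surface unchanged.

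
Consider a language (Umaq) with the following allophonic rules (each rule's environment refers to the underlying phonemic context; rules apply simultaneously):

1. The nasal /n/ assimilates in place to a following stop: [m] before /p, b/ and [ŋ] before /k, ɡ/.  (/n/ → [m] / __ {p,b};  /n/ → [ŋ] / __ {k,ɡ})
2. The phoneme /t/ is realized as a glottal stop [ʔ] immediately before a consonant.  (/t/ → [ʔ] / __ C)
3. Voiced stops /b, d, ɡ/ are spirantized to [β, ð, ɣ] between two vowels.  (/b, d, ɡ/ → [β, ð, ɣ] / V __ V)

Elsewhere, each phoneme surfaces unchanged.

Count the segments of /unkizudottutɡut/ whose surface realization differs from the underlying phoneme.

4

Segments that undergo a rule: /n/ → [ŋ] (rule 1); /d/ → [ð] (rule 3); /t/ → [ʔ] (rule 2); /t/ → [ʔ] (rule 2).
All other segments surface unchanged.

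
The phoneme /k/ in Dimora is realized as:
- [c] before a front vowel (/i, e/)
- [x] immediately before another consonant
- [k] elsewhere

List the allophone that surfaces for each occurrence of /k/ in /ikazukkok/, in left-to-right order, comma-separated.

[k], [x], [k], [k]

Occurrence 1 (position 2): no conditioning environment matches → elsewhere allophone [k].
Occurrence 2 (position 6): immediately before another consonant → [x].
Occurrence 3 (position 7): no conditioning environment matches → elsewhere allophone [k].
Occurrence 4 (position 9): no conditioning environment matches → elsewhere allophone [k].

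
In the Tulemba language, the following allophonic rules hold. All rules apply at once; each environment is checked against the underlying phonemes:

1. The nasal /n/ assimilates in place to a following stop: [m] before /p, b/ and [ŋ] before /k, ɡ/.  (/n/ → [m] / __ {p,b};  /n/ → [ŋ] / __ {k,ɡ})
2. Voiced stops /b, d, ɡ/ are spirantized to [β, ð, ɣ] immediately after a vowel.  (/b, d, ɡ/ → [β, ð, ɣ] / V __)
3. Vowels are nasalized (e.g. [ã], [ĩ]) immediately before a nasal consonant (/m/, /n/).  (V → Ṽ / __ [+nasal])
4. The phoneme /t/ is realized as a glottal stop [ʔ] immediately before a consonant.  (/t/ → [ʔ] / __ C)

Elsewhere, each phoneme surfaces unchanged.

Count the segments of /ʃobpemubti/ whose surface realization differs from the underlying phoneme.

3

Segments that undergo a rule: /b/ → [β] (rule 2); /e/ → [ẽ] (rule 3); /b/ → [β] (rule 2).
All other segments surface unchanged.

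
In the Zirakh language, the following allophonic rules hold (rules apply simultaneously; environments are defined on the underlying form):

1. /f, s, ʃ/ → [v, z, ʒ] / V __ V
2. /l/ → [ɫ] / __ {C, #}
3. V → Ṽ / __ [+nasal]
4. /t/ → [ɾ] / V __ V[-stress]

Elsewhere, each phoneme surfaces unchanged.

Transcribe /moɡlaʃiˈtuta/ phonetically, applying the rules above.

[moɡlaʒiˈtuɾa]

/m/ (word-initial): no rule targets it → [m].
/o/ (between /m/ and /ɡ/): rule 3 targets it, but not before a nasal consonant → unchanged [o].
/ɡ/ (between /o/ and /l/): no rule targets it → [ɡ].
/l/ (between /ɡ/ and /a/) fails the environment for rule 2, so it stays [l].
/a/ (between /l/ and /ʃ/) fails the environment for rule 3, so it stays [a].
Rule 1 applies to /ʃ/ (between /a/ and /i/: between two vowels) → [ʒ].
/i/ — between /ʃ/ and /t/; rule 3 does not apply here → [i].
/t/ (between /i/ and /u/) fails the environment for rule 4, so it stays [t].
/u/ (between /t/ and /t/): rule 3 targets it, but not before a nasal consonant → unchanged [u].
/t/ meets the environment for rule 4 (between a vowel and a following unstressed vowel) → [ɾ].
/a/ (word-final) is in the target of rule 3 but the environment (before a nasal consonant) is not met → [a].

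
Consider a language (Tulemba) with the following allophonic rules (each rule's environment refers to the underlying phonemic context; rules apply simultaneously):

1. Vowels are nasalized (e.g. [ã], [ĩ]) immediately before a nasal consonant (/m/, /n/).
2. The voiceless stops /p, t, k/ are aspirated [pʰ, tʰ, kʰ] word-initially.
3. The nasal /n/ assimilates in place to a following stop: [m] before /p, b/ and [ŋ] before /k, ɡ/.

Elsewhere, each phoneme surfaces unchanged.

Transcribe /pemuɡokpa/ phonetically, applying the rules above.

Rule 2 applies to /p/ (word-initial: word-initially) → [pʰ].
/e/ — between /p/ and /m/, before a nasal consonant — surfaces as [ẽ] (rule 1).
/m/ (between /e/ and /u/): no rule targets it → [m].
/u/ — between /m/ and /ɡ/; rule 1 does not apply here → [u].
/ɡ/ stays [ɡ].
/o/ (between /ɡ/ and /k/) is in the target of rule 1 but the environment (before a nasal consonant) is not met → [o].
/k/ (between /o/ and /p/) fails the environment for rule 2, so it stays [k].
/p/ (between /k/ and /a/) is in the target of rule 2 but the environment (word-initially) is not met → [p].
/a/ — word-final; rule 1 does not apply here → [a].

[pʰẽmuɡokpa]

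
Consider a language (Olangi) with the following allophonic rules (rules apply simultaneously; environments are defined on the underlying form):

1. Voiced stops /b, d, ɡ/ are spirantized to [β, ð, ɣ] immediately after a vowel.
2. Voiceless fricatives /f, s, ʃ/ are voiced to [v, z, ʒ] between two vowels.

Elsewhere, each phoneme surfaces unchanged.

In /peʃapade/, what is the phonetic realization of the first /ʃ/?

/ʃ/ (between /e/ and /a/) occurs between two vowels → [ʒ] by rule 2.

[ʒ]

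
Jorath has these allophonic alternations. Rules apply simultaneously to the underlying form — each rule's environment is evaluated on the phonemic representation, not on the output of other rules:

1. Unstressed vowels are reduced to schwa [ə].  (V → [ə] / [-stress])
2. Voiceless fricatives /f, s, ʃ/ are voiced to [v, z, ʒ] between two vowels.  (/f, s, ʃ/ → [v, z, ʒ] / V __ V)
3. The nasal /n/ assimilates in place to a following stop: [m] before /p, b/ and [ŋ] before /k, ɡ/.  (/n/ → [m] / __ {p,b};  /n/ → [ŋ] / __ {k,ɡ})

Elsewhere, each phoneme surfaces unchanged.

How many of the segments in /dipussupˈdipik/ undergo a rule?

4

Segments that undergo a rule: /i/ → [ə] (rule 1); /u/ → [ə] (rule 1); /u/ → [ə] (rule 1); /i/ → [ə] (rule 1).
All other segments surface unchanged.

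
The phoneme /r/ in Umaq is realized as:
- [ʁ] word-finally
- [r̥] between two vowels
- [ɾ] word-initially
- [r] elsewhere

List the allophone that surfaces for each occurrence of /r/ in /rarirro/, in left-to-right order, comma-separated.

[ɾ], [r̥], [r], [r]

Occurrence 1 (position 1): word-initially → [ɾ].
Occurrence 2 (position 3): between two vowels → [r̥].
Occurrence 3 (position 5): no conditioning environment matches → elsewhere allophone [r].
Occurrence 4 (position 6): no conditioning environment matches → elsewhere allophone [r].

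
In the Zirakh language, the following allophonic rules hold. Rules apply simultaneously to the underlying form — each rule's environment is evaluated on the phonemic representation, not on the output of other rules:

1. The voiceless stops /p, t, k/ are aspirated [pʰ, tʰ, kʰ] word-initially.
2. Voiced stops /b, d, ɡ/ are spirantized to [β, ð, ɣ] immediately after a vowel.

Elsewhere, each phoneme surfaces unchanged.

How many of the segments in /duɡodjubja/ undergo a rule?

3

Segments that undergo a rule: /ɡ/ → [ɣ] (rule 2); /d/ → [ð] (rule 2); /b/ → [β] (rule 2).
All other segments surface unchanged.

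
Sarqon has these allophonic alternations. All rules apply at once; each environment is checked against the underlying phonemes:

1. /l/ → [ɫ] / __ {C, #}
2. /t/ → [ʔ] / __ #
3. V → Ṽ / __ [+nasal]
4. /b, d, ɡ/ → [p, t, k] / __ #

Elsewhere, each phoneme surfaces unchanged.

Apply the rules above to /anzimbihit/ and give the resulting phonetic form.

/a/ (word-initial): before a nasal consonant, so rule 3 applies → [ã].
/n/ — not in any rule's target class → [n].
/z/ stays [z].
Rule 3 applies to /i/ (between /z/ and /m/: before a nasal consonant) → [ĩ].
/m/ — not in any rule's target class → [m].
/b/ (between /m/ and /i/): rule 4 targets it, but not word-finally → unchanged [b].
/i/ (between /b/ and /h/) is in the target of rule 3 but the environment (before a nasal consonant) is not met → [i].
/h/ (between /i/ and /i/): no rule targets it → [h].
/i/ — between /h/ and /t/; rule 3 does not apply here → [i].
/t/ (word-final): word-finally, so rule 2 applies → [ʔ].

[ãnzĩmbihiʔ]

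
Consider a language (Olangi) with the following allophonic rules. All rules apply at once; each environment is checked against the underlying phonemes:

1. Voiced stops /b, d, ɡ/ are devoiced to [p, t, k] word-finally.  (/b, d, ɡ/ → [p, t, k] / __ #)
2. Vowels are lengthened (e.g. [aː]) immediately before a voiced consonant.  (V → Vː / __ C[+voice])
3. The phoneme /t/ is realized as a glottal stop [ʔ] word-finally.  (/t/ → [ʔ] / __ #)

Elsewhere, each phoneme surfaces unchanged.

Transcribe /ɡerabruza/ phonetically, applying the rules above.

/ɡ/ (word-initial) is in the target of rule 1 but the environment (word-finally) is not met → [ɡ].
Rule 2 applies to /e/ (between /ɡ/ and /r/: before a voiced consonant) → [eː].
/r/ (between /e/ and /a/) is unaffected → [r].
/a/ — between /r/ and /b/, before a voiced consonant — surfaces as [aː] (rule 2).
/b/ — between /a/ and /r/; rule 1 does not apply here → [b].
/r/ stays [r].
/u/ (between /r/ and /z/) occurs before a voiced consonant → [uː] by rule 2.
/z/ stays [z].
/a/ — word-final; rule 2 does not apply here → [a].

[ɡeːraːbruːza]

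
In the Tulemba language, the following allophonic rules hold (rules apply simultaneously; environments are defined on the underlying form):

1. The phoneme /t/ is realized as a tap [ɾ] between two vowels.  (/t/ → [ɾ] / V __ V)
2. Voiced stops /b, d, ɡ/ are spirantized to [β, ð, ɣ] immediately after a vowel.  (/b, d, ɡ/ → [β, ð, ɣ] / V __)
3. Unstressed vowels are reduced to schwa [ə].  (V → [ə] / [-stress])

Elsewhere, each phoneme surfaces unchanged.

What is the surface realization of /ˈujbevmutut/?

[ˈujbəvməɾət]

/u/ — word-initial; rule 3 does not apply here → [u].
/b/ (between /j/ and /e/): rule 2 targets it, but not immediately after a vowel → unchanged [b].
Rule 3 applies to /e/ (between /b/ and /v/: in an unstressed syllable) → [ə].
/u/ (between /m/ and /t/): in an unstressed syllable, so rule 3 applies → [ə].
/t/ (between /u/ and /u/): between two vowels, so rule 1 applies → [ɾ].
/u/ — between /t/ and /t/, in an unstressed syllable — surfaces as [ə] (rule 3).
/t/ (word-final): rule 1 targets it, but not between two vowels → unchanged [t].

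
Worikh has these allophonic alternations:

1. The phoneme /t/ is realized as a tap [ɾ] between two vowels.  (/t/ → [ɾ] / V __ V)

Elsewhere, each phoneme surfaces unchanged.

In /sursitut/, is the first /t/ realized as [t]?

/t/ meets the environment for rule 1 (between two vowels) → [ɾ].
The actual realization is [ɾ], not [t].

No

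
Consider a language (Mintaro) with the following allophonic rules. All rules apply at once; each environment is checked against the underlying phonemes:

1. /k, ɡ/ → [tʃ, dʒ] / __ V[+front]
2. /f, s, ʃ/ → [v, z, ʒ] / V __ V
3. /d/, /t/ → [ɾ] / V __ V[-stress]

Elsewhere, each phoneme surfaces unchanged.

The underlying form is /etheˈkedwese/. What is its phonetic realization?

[etheˈtʃedweze]

/e/ (word-initial) is unaffected → [e].
/t/ — between /e/ and /h/; rule 3 does not apply here → [t].
/h/ stays [h].
/e/ stays [e].
/k/ meets the environment for rule 1 (before a front vowel) → [tʃ].
/e/ stays [e].
/d/ (between /e/ and /w/) fails the environment for rule 3, so it stays [d].
/w/ (between /d/ and /e/) is unaffected → [w].
/e/ (between /w/ and /s/): no rule targets it → [e].
/s/ meets the environment for rule 2 (between two vowels) → [z].
/e/ stays [e].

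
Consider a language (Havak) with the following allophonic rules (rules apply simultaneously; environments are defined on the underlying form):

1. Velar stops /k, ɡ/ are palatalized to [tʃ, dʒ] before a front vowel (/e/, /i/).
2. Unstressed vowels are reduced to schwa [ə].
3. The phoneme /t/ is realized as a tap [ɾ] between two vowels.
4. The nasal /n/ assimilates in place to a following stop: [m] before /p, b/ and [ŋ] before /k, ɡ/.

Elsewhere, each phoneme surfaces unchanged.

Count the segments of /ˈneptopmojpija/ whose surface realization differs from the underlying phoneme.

4

Segments that undergo a rule: /o/ → [ə] (rule 2); /o/ → [ə] (rule 2); /i/ → [ə] (rule 2); /a/ → [ə] (rule 2).
All other segments surface unchanged.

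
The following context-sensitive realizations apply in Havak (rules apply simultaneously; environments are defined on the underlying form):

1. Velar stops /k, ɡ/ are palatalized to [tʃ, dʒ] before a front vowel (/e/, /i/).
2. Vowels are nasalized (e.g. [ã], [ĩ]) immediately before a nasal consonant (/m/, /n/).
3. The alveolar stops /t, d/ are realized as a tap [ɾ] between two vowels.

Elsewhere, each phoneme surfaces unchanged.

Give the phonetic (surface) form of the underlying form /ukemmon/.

[utʃẽmmõn]

/u/ (word-initial) fails the environment for rule 2, so it stays [u].
/k/ (between /u/ and /e/): before a front vowel, so rule 1 applies → [tʃ].
/e/ meets the environment for rule 2 (before a nasal consonant) → [ẽ].
/m/ — not in any rule's target class → [m].
/m/ — not in any rule's target class → [m].
/o/ (between /m/ and /n/) occurs before a nasal consonant → [õ] by rule 2.
/n/ stays [n].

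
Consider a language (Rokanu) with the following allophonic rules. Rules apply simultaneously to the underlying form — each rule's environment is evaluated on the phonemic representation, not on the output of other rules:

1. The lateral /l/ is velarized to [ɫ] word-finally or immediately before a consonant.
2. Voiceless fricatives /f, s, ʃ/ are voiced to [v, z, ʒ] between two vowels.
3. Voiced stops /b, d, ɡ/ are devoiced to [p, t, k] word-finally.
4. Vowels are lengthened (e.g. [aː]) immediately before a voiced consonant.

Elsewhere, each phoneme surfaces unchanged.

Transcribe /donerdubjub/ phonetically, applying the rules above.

[doːneːrduːbjuːp]

/d/ (word-initial) fails the environment for rule 3, so it stays [d].
/o/ (between /d/ and /n/): before a voiced consonant, so rule 4 applies → [oː].
/n/ (between /o/ and /e/): no rule targets it → [n].
/e/ (between /n/ and /r/) occurs before a voiced consonant → [eː] by rule 4.
/r/ (between /e/ and /d/) is unaffected → [r].
/d/ (between /r/ and /u/): rule 3 targets it, but not word-finally → unchanged [d].
/u/ (between /d/ and /b/): before a voiced consonant, so rule 4 applies → [uː].
/b/ (between /u/ and /j/) is in the target of rule 3 but the environment (word-finally) is not met → [b].
/j/ — not in any rule's target class → [j].
/u/ meets the environment for rule 4 (before a voiced consonant) → [uː].
/b/ — word-final, word-finally — surfaces as [p] (rule 3).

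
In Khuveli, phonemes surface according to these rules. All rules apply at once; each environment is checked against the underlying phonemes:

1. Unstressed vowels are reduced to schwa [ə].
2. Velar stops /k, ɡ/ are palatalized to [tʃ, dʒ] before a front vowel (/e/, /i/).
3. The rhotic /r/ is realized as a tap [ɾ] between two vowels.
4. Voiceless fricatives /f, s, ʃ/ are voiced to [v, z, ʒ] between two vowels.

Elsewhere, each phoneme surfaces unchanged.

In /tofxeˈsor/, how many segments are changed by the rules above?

3

Segments that undergo a rule: /o/ → [ə] (rule 1); /e/ → [ə] (rule 1); /s/ → [z] (rule 4).
All other segments surface unchanged.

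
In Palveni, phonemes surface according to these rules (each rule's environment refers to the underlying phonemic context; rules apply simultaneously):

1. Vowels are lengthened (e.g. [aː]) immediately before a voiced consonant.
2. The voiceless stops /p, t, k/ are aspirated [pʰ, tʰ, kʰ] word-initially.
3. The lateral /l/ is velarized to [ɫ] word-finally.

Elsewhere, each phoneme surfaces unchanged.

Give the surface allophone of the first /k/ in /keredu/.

[kʰ]

Rule 2 applies to /k/ (word-initial: word-initially) → [kʰ].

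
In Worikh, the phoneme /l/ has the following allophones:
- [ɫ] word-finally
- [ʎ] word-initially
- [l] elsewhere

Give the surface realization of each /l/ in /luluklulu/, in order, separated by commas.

Occurrence 1 (position 1): word-initially → [ʎ].
Occurrence 2 (position 3): no conditioning environment matches → elsewhere allophone [l].
Occurrence 3 (position 6): no conditioning environment matches → elsewhere allophone [l].
Occurrence 4 (position 8): no conditioning environment matches → elsewhere allophone [l].

[ʎ], [l], [l], [l]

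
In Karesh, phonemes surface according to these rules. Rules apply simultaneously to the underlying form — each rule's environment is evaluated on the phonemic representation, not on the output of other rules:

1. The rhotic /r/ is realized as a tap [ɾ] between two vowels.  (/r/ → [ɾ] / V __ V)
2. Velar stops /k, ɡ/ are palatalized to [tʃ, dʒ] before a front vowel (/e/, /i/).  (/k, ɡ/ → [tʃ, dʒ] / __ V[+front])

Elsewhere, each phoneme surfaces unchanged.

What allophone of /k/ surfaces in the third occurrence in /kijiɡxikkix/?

[tʃ]

/k/ (between /k/ and /i/): before a front vowel, so rule 2 applies → [tʃ].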